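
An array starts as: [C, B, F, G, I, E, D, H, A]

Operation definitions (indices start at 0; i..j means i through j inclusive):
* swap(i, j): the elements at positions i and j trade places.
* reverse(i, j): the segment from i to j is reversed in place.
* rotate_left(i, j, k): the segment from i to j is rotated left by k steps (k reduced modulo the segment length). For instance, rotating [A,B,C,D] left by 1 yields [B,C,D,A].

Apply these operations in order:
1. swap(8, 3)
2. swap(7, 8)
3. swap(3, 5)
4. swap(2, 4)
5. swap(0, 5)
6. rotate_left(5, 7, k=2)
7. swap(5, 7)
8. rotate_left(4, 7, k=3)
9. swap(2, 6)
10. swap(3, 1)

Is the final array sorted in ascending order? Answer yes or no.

After 1 (swap(8, 3)): [C, B, F, A, I, E, D, H, G]
After 2 (swap(7, 8)): [C, B, F, A, I, E, D, G, H]
After 3 (swap(3, 5)): [C, B, F, E, I, A, D, G, H]
After 4 (swap(2, 4)): [C, B, I, E, F, A, D, G, H]
After 5 (swap(0, 5)): [A, B, I, E, F, C, D, G, H]
After 6 (rotate_left(5, 7, k=2)): [A, B, I, E, F, G, C, D, H]
After 7 (swap(5, 7)): [A, B, I, E, F, D, C, G, H]
After 8 (rotate_left(4, 7, k=3)): [A, B, I, E, G, F, D, C, H]
After 9 (swap(2, 6)): [A, B, D, E, G, F, I, C, H]
After 10 (swap(3, 1)): [A, E, D, B, G, F, I, C, H]

Answer: no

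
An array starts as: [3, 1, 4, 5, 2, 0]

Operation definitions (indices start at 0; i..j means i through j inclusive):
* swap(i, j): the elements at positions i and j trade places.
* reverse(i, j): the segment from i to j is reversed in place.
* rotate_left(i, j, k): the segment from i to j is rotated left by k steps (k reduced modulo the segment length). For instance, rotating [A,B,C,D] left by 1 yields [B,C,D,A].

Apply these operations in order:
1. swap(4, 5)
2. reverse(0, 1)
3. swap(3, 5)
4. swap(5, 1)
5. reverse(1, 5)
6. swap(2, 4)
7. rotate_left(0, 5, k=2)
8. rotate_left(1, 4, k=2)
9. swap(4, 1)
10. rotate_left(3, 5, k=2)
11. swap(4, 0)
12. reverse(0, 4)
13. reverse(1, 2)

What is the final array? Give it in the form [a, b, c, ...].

Answer: [4, 1, 3, 0, 2, 5]

Derivation:
After 1 (swap(4, 5)): [3, 1, 4, 5, 0, 2]
After 2 (reverse(0, 1)): [1, 3, 4, 5, 0, 2]
After 3 (swap(3, 5)): [1, 3, 4, 2, 0, 5]
After 4 (swap(5, 1)): [1, 5, 4, 2, 0, 3]
After 5 (reverse(1, 5)): [1, 3, 0, 2, 4, 5]
After 6 (swap(2, 4)): [1, 3, 4, 2, 0, 5]
After 7 (rotate_left(0, 5, k=2)): [4, 2, 0, 5, 1, 3]
After 8 (rotate_left(1, 4, k=2)): [4, 5, 1, 2, 0, 3]
After 9 (swap(4, 1)): [4, 0, 1, 2, 5, 3]
After 10 (rotate_left(3, 5, k=2)): [4, 0, 1, 3, 2, 5]
After 11 (swap(4, 0)): [2, 0, 1, 3, 4, 5]
After 12 (reverse(0, 4)): [4, 3, 1, 0, 2, 5]
After 13 (reverse(1, 2)): [4, 1, 3, 0, 2, 5]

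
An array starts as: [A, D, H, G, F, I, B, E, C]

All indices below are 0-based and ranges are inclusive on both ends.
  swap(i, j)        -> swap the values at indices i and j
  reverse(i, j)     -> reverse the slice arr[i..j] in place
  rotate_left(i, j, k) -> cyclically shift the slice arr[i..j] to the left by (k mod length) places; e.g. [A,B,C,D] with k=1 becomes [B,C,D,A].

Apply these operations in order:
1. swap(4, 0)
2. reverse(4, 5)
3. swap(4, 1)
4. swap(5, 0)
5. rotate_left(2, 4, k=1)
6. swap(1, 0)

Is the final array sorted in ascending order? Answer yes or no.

After 1 (swap(4, 0)): [F, D, H, G, A, I, B, E, C]
After 2 (reverse(4, 5)): [F, D, H, G, I, A, B, E, C]
After 3 (swap(4, 1)): [F, I, H, G, D, A, B, E, C]
After 4 (swap(5, 0)): [A, I, H, G, D, F, B, E, C]
After 5 (rotate_left(2, 4, k=1)): [A, I, G, D, H, F, B, E, C]
After 6 (swap(1, 0)): [I, A, G, D, H, F, B, E, C]

Answer: no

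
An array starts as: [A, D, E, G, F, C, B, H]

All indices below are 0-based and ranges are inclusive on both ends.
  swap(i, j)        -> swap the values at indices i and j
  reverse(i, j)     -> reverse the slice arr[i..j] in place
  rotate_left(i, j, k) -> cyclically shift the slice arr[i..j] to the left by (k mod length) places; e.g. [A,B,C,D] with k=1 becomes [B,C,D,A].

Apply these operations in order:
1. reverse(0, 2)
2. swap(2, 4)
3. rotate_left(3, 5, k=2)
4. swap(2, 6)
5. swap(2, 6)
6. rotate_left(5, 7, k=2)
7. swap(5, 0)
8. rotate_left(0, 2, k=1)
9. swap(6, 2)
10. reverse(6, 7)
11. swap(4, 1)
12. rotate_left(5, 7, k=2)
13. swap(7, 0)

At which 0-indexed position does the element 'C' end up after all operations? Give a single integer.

Answer: 3

Derivation:
After 1 (reverse(0, 2)): [E, D, A, G, F, C, B, H]
After 2 (swap(2, 4)): [E, D, F, G, A, C, B, H]
After 3 (rotate_left(3, 5, k=2)): [E, D, F, C, G, A, B, H]
After 4 (swap(2, 6)): [E, D, B, C, G, A, F, H]
After 5 (swap(2, 6)): [E, D, F, C, G, A, B, H]
After 6 (rotate_left(5, 7, k=2)): [E, D, F, C, G, H, A, B]
After 7 (swap(5, 0)): [H, D, F, C, G, E, A, B]
After 8 (rotate_left(0, 2, k=1)): [D, F, H, C, G, E, A, B]
After 9 (swap(6, 2)): [D, F, A, C, G, E, H, B]
After 10 (reverse(6, 7)): [D, F, A, C, G, E, B, H]
After 11 (swap(4, 1)): [D, G, A, C, F, E, B, H]
After 12 (rotate_left(5, 7, k=2)): [D, G, A, C, F, H, E, B]
After 13 (swap(7, 0)): [B, G, A, C, F, H, E, D]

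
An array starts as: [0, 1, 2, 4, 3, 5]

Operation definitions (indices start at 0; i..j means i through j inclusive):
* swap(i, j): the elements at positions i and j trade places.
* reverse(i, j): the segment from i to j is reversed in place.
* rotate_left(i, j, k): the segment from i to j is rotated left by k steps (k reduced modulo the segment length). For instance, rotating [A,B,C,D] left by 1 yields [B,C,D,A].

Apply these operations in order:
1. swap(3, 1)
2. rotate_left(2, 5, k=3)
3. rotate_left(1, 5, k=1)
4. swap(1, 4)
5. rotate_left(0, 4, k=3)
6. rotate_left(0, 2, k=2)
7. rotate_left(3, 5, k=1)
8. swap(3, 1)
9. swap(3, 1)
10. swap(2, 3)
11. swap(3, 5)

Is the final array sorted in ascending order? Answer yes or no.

Answer: yes

Derivation:
After 1 (swap(3, 1)): [0, 4, 2, 1, 3, 5]
After 2 (rotate_left(2, 5, k=3)): [0, 4, 5, 2, 1, 3]
After 3 (rotate_left(1, 5, k=1)): [0, 5, 2, 1, 3, 4]
After 4 (swap(1, 4)): [0, 3, 2, 1, 5, 4]
After 5 (rotate_left(0, 4, k=3)): [1, 5, 0, 3, 2, 4]
After 6 (rotate_left(0, 2, k=2)): [0, 1, 5, 3, 2, 4]
After 7 (rotate_left(3, 5, k=1)): [0, 1, 5, 2, 4, 3]
After 8 (swap(3, 1)): [0, 2, 5, 1, 4, 3]
After 9 (swap(3, 1)): [0, 1, 5, 2, 4, 3]
After 10 (swap(2, 3)): [0, 1, 2, 5, 4, 3]
After 11 (swap(3, 5)): [0, 1, 2, 3, 4, 5]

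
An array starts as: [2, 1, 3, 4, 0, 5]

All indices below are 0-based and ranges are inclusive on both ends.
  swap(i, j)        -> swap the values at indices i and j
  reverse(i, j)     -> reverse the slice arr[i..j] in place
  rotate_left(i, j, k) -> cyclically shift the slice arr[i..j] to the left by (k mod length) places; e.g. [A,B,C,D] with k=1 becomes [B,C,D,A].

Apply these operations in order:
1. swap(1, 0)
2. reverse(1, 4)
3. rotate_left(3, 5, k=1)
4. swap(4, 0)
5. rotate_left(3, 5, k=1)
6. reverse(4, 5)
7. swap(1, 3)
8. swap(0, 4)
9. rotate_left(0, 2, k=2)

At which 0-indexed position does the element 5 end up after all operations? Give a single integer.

After 1 (swap(1, 0)): [1, 2, 3, 4, 0, 5]
After 2 (reverse(1, 4)): [1, 0, 4, 3, 2, 5]
After 3 (rotate_left(3, 5, k=1)): [1, 0, 4, 2, 5, 3]
After 4 (swap(4, 0)): [5, 0, 4, 2, 1, 3]
After 5 (rotate_left(3, 5, k=1)): [5, 0, 4, 1, 3, 2]
After 6 (reverse(4, 5)): [5, 0, 4, 1, 2, 3]
After 7 (swap(1, 3)): [5, 1, 4, 0, 2, 3]
After 8 (swap(0, 4)): [2, 1, 4, 0, 5, 3]
After 9 (rotate_left(0, 2, k=2)): [4, 2, 1, 0, 5, 3]

Answer: 4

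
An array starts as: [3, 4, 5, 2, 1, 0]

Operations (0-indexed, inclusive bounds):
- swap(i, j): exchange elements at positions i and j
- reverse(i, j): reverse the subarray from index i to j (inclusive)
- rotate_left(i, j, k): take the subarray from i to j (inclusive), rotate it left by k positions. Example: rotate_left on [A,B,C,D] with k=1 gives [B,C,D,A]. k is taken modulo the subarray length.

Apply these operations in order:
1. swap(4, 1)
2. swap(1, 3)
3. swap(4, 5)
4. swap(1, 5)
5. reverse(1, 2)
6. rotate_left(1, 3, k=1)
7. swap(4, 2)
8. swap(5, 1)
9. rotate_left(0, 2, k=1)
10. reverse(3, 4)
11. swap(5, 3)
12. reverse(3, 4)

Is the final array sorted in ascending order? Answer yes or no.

Answer: no

Derivation:
After 1 (swap(4, 1)): [3, 1, 5, 2, 4, 0]
After 2 (swap(1, 3)): [3, 2, 5, 1, 4, 0]
After 3 (swap(4, 5)): [3, 2, 5, 1, 0, 4]
After 4 (swap(1, 5)): [3, 4, 5, 1, 0, 2]
After 5 (reverse(1, 2)): [3, 5, 4, 1, 0, 2]
After 6 (rotate_left(1, 3, k=1)): [3, 4, 1, 5, 0, 2]
After 7 (swap(4, 2)): [3, 4, 0, 5, 1, 2]
After 8 (swap(5, 1)): [3, 2, 0, 5, 1, 4]
After 9 (rotate_left(0, 2, k=1)): [2, 0, 3, 5, 1, 4]
After 10 (reverse(3, 4)): [2, 0, 3, 1, 5, 4]
After 11 (swap(5, 3)): [2, 0, 3, 4, 5, 1]
After 12 (reverse(3, 4)): [2, 0, 3, 5, 4, 1]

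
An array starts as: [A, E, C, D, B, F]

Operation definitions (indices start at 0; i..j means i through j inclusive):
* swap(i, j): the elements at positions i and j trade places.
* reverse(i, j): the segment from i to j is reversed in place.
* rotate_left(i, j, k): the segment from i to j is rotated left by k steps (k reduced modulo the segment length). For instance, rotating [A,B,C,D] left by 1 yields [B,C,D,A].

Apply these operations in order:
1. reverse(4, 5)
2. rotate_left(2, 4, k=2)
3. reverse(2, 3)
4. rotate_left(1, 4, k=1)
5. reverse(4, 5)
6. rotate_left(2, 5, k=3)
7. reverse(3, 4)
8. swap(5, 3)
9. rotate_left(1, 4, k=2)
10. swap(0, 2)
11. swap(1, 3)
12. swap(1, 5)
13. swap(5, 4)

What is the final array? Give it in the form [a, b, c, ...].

Answer: [F, D, A, B, C, E]

Derivation:
After 1 (reverse(4, 5)): [A, E, C, D, F, B]
After 2 (rotate_left(2, 4, k=2)): [A, E, F, C, D, B]
After 3 (reverse(2, 3)): [A, E, C, F, D, B]
After 4 (rotate_left(1, 4, k=1)): [A, C, F, D, E, B]
After 5 (reverse(4, 5)): [A, C, F, D, B, E]
After 6 (rotate_left(2, 5, k=3)): [A, C, E, F, D, B]
After 7 (reverse(3, 4)): [A, C, E, D, F, B]
After 8 (swap(5, 3)): [A, C, E, B, F, D]
After 9 (rotate_left(1, 4, k=2)): [A, B, F, C, E, D]
After 10 (swap(0, 2)): [F, B, A, C, E, D]
After 11 (swap(1, 3)): [F, C, A, B, E, D]
After 12 (swap(1, 5)): [F, D, A, B, E, C]
After 13 (swap(5, 4)): [F, D, A, B, C, E]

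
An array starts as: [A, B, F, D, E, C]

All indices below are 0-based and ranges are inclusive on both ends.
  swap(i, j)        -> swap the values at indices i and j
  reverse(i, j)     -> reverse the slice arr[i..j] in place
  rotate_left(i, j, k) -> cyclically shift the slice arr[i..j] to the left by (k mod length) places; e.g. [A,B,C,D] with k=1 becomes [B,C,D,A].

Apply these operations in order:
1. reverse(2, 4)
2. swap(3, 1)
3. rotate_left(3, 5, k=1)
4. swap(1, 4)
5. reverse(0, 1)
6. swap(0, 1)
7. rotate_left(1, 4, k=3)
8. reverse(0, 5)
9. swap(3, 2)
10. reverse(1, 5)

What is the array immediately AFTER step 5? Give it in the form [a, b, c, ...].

Answer: [C, A, E, F, D, B]

Derivation:
After 1 (reverse(2, 4)): [A, B, E, D, F, C]
After 2 (swap(3, 1)): [A, D, E, B, F, C]
After 3 (rotate_left(3, 5, k=1)): [A, D, E, F, C, B]
After 4 (swap(1, 4)): [A, C, E, F, D, B]
After 5 (reverse(0, 1)): [C, A, E, F, D, B]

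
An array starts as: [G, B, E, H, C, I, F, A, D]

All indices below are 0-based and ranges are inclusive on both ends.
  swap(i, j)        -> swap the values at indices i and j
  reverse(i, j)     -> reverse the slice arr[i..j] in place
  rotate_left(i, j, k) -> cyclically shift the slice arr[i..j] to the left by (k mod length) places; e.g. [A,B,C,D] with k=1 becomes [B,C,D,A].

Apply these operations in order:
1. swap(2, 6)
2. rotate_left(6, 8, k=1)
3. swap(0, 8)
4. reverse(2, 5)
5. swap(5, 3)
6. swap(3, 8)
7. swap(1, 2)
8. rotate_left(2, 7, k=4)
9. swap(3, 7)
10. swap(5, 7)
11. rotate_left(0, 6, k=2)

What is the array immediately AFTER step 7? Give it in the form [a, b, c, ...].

Answer: [E, I, B, G, H, C, A, D, F]

Derivation:
After 1 (swap(2, 6)): [G, B, F, H, C, I, E, A, D]
After 2 (rotate_left(6, 8, k=1)): [G, B, F, H, C, I, A, D, E]
After 3 (swap(0, 8)): [E, B, F, H, C, I, A, D, G]
After 4 (reverse(2, 5)): [E, B, I, C, H, F, A, D, G]
After 5 (swap(5, 3)): [E, B, I, F, H, C, A, D, G]
After 6 (swap(3, 8)): [E, B, I, G, H, C, A, D, F]
After 7 (swap(1, 2)): [E, I, B, G, H, C, A, D, F]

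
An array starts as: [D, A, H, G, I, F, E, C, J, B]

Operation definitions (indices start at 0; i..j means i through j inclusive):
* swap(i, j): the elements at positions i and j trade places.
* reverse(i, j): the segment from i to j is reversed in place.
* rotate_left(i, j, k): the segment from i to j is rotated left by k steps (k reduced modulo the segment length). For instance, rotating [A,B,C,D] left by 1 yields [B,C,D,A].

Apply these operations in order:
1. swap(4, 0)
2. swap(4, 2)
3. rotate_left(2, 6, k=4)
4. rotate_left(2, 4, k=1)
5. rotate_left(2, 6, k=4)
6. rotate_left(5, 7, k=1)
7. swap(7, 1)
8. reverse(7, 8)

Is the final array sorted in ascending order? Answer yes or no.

After 1 (swap(4, 0)): [I, A, H, G, D, F, E, C, J, B]
After 2 (swap(4, 2)): [I, A, D, G, H, F, E, C, J, B]
After 3 (rotate_left(2, 6, k=4)): [I, A, E, D, G, H, F, C, J, B]
After 4 (rotate_left(2, 4, k=1)): [I, A, D, G, E, H, F, C, J, B]
After 5 (rotate_left(2, 6, k=4)): [I, A, F, D, G, E, H, C, J, B]
After 6 (rotate_left(5, 7, k=1)): [I, A, F, D, G, H, C, E, J, B]
After 7 (swap(7, 1)): [I, E, F, D, G, H, C, A, J, B]
After 8 (reverse(7, 8)): [I, E, F, D, G, H, C, J, A, B]

Answer: no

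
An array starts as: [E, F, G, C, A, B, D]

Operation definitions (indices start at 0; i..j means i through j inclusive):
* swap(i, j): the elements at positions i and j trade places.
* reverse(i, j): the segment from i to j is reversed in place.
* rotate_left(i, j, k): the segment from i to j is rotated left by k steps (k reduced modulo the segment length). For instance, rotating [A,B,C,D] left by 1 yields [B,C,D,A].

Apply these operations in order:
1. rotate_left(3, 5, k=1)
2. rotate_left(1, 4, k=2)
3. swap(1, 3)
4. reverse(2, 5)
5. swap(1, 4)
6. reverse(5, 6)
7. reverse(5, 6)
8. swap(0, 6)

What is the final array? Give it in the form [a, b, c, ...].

After 1 (rotate_left(3, 5, k=1)): [E, F, G, A, B, C, D]
After 2 (rotate_left(1, 4, k=2)): [E, A, B, F, G, C, D]
After 3 (swap(1, 3)): [E, F, B, A, G, C, D]
After 4 (reverse(2, 5)): [E, F, C, G, A, B, D]
After 5 (swap(1, 4)): [E, A, C, G, F, B, D]
After 6 (reverse(5, 6)): [E, A, C, G, F, D, B]
After 7 (reverse(5, 6)): [E, A, C, G, F, B, D]
After 8 (swap(0, 6)): [D, A, C, G, F, B, E]

Answer: [D, A, C, G, F, B, E]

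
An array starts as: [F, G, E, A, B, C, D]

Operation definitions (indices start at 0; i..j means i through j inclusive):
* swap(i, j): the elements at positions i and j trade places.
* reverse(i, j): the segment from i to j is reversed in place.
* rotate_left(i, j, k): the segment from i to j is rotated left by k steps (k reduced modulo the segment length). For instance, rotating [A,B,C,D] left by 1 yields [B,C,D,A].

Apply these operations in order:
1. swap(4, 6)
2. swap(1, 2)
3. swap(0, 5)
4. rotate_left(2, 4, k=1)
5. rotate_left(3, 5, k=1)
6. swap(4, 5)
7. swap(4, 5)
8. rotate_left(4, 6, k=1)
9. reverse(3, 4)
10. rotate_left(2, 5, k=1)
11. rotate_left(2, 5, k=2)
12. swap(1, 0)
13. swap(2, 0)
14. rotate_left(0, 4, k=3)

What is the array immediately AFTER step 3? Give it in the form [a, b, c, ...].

After 1 (swap(4, 6)): [F, G, E, A, D, C, B]
After 2 (swap(1, 2)): [F, E, G, A, D, C, B]
After 3 (swap(0, 5)): [C, E, G, A, D, F, B]

Answer: [C, E, G, A, D, F, B]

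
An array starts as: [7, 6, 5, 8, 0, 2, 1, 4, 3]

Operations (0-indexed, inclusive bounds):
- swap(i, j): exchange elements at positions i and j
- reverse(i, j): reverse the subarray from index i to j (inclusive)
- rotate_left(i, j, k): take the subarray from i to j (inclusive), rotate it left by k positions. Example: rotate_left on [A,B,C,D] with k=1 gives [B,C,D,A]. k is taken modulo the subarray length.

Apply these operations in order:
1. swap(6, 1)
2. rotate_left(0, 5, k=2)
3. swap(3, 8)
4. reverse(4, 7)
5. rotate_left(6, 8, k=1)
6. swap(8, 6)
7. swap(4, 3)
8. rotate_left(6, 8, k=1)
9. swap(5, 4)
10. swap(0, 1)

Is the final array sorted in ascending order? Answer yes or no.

Answer: no

Derivation:
After 1 (swap(6, 1)): [7, 1, 5, 8, 0, 2, 6, 4, 3]
After 2 (rotate_left(0, 5, k=2)): [5, 8, 0, 2, 7, 1, 6, 4, 3]
After 3 (swap(3, 8)): [5, 8, 0, 3, 7, 1, 6, 4, 2]
After 4 (reverse(4, 7)): [5, 8, 0, 3, 4, 6, 1, 7, 2]
After 5 (rotate_left(6, 8, k=1)): [5, 8, 0, 3, 4, 6, 7, 2, 1]
After 6 (swap(8, 6)): [5, 8, 0, 3, 4, 6, 1, 2, 7]
After 7 (swap(4, 3)): [5, 8, 0, 4, 3, 6, 1, 2, 7]
After 8 (rotate_left(6, 8, k=1)): [5, 8, 0, 4, 3, 6, 2, 7, 1]
After 9 (swap(5, 4)): [5, 8, 0, 4, 6, 3, 2, 7, 1]
After 10 (swap(0, 1)): [8, 5, 0, 4, 6, 3, 2, 7, 1]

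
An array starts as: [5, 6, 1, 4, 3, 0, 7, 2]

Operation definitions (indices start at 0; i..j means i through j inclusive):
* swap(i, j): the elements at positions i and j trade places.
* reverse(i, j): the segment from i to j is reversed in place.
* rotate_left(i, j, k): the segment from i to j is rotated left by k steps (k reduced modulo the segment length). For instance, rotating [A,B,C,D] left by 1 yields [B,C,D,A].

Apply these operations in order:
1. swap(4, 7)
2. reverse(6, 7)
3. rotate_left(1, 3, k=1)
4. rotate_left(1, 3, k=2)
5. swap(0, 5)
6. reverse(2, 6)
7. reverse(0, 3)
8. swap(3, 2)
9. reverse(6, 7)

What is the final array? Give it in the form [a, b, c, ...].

Answer: [5, 3, 0, 6, 2, 4, 7, 1]

Derivation:
After 1 (swap(4, 7)): [5, 6, 1, 4, 2, 0, 7, 3]
After 2 (reverse(6, 7)): [5, 6, 1, 4, 2, 0, 3, 7]
After 3 (rotate_left(1, 3, k=1)): [5, 1, 4, 6, 2, 0, 3, 7]
After 4 (rotate_left(1, 3, k=2)): [5, 6, 1, 4, 2, 0, 3, 7]
After 5 (swap(0, 5)): [0, 6, 1, 4, 2, 5, 3, 7]
After 6 (reverse(2, 6)): [0, 6, 3, 5, 2, 4, 1, 7]
After 7 (reverse(0, 3)): [5, 3, 6, 0, 2, 4, 1, 7]
After 8 (swap(3, 2)): [5, 3, 0, 6, 2, 4, 1, 7]
After 9 (reverse(6, 7)): [5, 3, 0, 6, 2, 4, 7, 1]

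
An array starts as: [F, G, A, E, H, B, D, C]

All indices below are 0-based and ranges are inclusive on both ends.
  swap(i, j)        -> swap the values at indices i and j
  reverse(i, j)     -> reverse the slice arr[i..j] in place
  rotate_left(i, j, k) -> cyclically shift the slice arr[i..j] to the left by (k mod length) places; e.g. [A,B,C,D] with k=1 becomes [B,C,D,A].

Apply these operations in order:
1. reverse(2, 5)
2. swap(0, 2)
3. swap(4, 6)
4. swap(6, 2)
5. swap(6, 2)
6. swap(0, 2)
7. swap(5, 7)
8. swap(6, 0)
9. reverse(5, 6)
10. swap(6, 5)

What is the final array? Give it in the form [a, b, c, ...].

Answer: [E, G, B, H, D, C, F, A]

Derivation:
After 1 (reverse(2, 5)): [F, G, B, H, E, A, D, C]
After 2 (swap(0, 2)): [B, G, F, H, E, A, D, C]
After 3 (swap(4, 6)): [B, G, F, H, D, A, E, C]
After 4 (swap(6, 2)): [B, G, E, H, D, A, F, C]
After 5 (swap(6, 2)): [B, G, F, H, D, A, E, C]
After 6 (swap(0, 2)): [F, G, B, H, D, A, E, C]
After 7 (swap(5, 7)): [F, G, B, H, D, C, E, A]
After 8 (swap(6, 0)): [E, G, B, H, D, C, F, A]
After 9 (reverse(5, 6)): [E, G, B, H, D, F, C, A]
After 10 (swap(6, 5)): [E, G, B, H, D, C, F, A]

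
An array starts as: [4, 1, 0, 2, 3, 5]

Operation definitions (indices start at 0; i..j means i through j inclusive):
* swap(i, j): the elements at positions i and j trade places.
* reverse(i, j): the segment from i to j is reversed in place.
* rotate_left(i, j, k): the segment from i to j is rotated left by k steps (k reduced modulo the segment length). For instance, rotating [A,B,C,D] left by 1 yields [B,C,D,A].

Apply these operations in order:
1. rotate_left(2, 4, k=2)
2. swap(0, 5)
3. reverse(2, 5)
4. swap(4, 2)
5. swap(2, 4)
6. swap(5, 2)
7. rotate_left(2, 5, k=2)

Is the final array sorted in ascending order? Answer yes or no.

Answer: no

Derivation:
After 1 (rotate_left(2, 4, k=2)): [4, 1, 3, 0, 2, 5]
After 2 (swap(0, 5)): [5, 1, 3, 0, 2, 4]
After 3 (reverse(2, 5)): [5, 1, 4, 2, 0, 3]
After 4 (swap(4, 2)): [5, 1, 0, 2, 4, 3]
After 5 (swap(2, 4)): [5, 1, 4, 2, 0, 3]
After 6 (swap(5, 2)): [5, 1, 3, 2, 0, 4]
After 7 (rotate_left(2, 5, k=2)): [5, 1, 0, 4, 3, 2]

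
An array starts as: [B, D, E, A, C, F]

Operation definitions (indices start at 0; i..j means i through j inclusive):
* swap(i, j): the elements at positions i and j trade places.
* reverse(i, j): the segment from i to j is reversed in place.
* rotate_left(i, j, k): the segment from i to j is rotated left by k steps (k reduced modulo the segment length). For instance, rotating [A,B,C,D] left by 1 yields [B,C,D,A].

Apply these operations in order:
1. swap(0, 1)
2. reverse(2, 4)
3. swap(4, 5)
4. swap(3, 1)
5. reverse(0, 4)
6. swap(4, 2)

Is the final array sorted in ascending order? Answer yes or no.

Answer: no

Derivation:
After 1 (swap(0, 1)): [D, B, E, A, C, F]
After 2 (reverse(2, 4)): [D, B, C, A, E, F]
After 3 (swap(4, 5)): [D, B, C, A, F, E]
After 4 (swap(3, 1)): [D, A, C, B, F, E]
After 5 (reverse(0, 4)): [F, B, C, A, D, E]
After 6 (swap(4, 2)): [F, B, D, A, C, E]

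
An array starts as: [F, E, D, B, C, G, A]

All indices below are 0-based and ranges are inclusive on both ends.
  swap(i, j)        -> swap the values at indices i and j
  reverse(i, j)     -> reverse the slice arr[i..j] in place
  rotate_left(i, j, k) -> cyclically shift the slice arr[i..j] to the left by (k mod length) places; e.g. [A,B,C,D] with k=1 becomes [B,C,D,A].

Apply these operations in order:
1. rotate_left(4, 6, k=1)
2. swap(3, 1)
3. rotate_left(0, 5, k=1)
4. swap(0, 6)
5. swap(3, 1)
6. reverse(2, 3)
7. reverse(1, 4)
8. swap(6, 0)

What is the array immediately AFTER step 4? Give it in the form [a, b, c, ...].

Answer: [C, D, E, G, A, F, B]

Derivation:
After 1 (rotate_left(4, 6, k=1)): [F, E, D, B, G, A, C]
After 2 (swap(3, 1)): [F, B, D, E, G, A, C]
After 3 (rotate_left(0, 5, k=1)): [B, D, E, G, A, F, C]
After 4 (swap(0, 6)): [C, D, E, G, A, F, B]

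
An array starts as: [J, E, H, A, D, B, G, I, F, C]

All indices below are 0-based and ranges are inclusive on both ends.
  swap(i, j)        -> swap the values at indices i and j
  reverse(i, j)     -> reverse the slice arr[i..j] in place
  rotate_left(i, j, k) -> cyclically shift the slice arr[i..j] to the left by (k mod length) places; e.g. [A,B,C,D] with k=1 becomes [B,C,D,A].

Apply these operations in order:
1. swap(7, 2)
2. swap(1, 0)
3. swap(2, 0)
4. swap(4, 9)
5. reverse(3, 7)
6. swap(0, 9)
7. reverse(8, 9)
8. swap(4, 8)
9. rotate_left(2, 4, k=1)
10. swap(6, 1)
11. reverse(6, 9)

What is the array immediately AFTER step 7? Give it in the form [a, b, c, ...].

Answer: [D, J, E, H, G, B, C, A, I, F]

Derivation:
After 1 (swap(7, 2)): [J, E, I, A, D, B, G, H, F, C]
After 2 (swap(1, 0)): [E, J, I, A, D, B, G, H, F, C]
After 3 (swap(2, 0)): [I, J, E, A, D, B, G, H, F, C]
After 4 (swap(4, 9)): [I, J, E, A, C, B, G, H, F, D]
After 5 (reverse(3, 7)): [I, J, E, H, G, B, C, A, F, D]
After 6 (swap(0, 9)): [D, J, E, H, G, B, C, A, F, I]
After 7 (reverse(8, 9)): [D, J, E, H, G, B, C, A, I, F]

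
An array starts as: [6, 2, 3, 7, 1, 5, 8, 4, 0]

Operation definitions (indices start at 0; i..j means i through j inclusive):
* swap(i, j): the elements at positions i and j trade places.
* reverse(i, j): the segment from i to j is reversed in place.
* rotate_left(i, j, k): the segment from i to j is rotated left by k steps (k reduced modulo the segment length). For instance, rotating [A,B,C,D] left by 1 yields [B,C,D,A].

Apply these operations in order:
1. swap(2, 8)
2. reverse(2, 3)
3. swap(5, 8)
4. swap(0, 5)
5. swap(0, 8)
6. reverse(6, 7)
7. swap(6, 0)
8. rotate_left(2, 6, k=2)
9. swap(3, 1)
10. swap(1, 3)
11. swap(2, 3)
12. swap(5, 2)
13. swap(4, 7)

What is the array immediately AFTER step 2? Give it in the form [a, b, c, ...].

Answer: [6, 2, 7, 0, 1, 5, 8, 4, 3]

Derivation:
After 1 (swap(2, 8)): [6, 2, 0, 7, 1, 5, 8, 4, 3]
After 2 (reverse(2, 3)): [6, 2, 7, 0, 1, 5, 8, 4, 3]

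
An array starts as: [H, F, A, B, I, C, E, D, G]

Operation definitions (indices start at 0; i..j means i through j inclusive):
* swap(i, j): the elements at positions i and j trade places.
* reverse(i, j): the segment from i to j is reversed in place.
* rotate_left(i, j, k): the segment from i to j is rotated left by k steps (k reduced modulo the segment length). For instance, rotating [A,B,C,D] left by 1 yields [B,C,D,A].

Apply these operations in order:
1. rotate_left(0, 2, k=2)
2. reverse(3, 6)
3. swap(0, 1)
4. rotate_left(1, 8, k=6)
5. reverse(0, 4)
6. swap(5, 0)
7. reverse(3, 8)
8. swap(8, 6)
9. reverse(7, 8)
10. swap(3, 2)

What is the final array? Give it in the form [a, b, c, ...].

Answer: [E, A, B, G, I, C, D, F, H]

Derivation:
After 1 (rotate_left(0, 2, k=2)): [A, H, F, B, I, C, E, D, G]
After 2 (reverse(3, 6)): [A, H, F, E, C, I, B, D, G]
After 3 (swap(0, 1)): [H, A, F, E, C, I, B, D, G]
After 4 (rotate_left(1, 8, k=6)): [H, D, G, A, F, E, C, I, B]
After 5 (reverse(0, 4)): [F, A, G, D, H, E, C, I, B]
After 6 (swap(5, 0)): [E, A, G, D, H, F, C, I, B]
After 7 (reverse(3, 8)): [E, A, G, B, I, C, F, H, D]
After 8 (swap(8, 6)): [E, A, G, B, I, C, D, H, F]
After 9 (reverse(7, 8)): [E, A, G, B, I, C, D, F, H]
After 10 (swap(3, 2)): [E, A, B, G, I, C, D, F, H]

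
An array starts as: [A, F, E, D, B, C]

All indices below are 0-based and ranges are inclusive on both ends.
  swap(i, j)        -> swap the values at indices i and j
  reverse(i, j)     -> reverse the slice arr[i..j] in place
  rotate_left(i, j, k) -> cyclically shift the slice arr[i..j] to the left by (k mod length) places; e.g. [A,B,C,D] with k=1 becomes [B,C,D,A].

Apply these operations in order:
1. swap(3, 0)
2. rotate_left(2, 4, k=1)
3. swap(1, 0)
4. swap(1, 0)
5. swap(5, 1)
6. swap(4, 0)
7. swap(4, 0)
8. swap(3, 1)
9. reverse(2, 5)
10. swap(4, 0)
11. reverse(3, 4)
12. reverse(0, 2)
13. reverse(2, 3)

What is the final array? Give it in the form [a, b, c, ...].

Answer: [F, B, D, C, E, A]

Derivation:
After 1 (swap(3, 0)): [D, F, E, A, B, C]
After 2 (rotate_left(2, 4, k=1)): [D, F, A, B, E, C]
After 3 (swap(1, 0)): [F, D, A, B, E, C]
After 4 (swap(1, 0)): [D, F, A, B, E, C]
After 5 (swap(5, 1)): [D, C, A, B, E, F]
After 6 (swap(4, 0)): [E, C, A, B, D, F]
After 7 (swap(4, 0)): [D, C, A, B, E, F]
After 8 (swap(3, 1)): [D, B, A, C, E, F]
After 9 (reverse(2, 5)): [D, B, F, E, C, A]
After 10 (swap(4, 0)): [C, B, F, E, D, A]
After 11 (reverse(3, 4)): [C, B, F, D, E, A]
After 12 (reverse(0, 2)): [F, B, C, D, E, A]
After 13 (reverse(2, 3)): [F, B, D, C, E, A]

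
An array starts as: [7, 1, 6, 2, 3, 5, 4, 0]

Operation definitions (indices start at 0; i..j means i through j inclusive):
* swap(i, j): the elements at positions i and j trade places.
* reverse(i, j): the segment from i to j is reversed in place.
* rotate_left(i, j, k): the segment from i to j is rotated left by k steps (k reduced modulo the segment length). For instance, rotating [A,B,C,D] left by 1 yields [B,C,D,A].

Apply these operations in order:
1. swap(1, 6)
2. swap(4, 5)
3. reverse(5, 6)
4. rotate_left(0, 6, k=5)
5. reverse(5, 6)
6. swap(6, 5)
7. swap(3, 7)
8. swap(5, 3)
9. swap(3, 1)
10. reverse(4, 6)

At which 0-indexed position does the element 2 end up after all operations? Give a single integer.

Answer: 1

Derivation:
After 1 (swap(1, 6)): [7, 4, 6, 2, 3, 5, 1, 0]
After 2 (swap(4, 5)): [7, 4, 6, 2, 5, 3, 1, 0]
After 3 (reverse(5, 6)): [7, 4, 6, 2, 5, 1, 3, 0]
After 4 (rotate_left(0, 6, k=5)): [1, 3, 7, 4, 6, 2, 5, 0]
After 5 (reverse(5, 6)): [1, 3, 7, 4, 6, 5, 2, 0]
After 6 (swap(6, 5)): [1, 3, 7, 4, 6, 2, 5, 0]
After 7 (swap(3, 7)): [1, 3, 7, 0, 6, 2, 5, 4]
After 8 (swap(5, 3)): [1, 3, 7, 2, 6, 0, 5, 4]
After 9 (swap(3, 1)): [1, 2, 7, 3, 6, 0, 5, 4]
After 10 (reverse(4, 6)): [1, 2, 7, 3, 5, 0, 6, 4]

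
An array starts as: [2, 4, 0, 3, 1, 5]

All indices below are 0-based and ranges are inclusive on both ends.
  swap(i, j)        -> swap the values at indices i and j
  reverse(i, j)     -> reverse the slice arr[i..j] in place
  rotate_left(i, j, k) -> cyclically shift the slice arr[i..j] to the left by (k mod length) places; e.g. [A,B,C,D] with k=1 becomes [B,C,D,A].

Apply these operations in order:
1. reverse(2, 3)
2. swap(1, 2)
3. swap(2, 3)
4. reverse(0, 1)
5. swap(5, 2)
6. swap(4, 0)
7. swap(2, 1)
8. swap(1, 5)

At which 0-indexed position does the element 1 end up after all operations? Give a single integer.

Answer: 0

Derivation:
After 1 (reverse(2, 3)): [2, 4, 3, 0, 1, 5]
After 2 (swap(1, 2)): [2, 3, 4, 0, 1, 5]
After 3 (swap(2, 3)): [2, 3, 0, 4, 1, 5]
After 4 (reverse(0, 1)): [3, 2, 0, 4, 1, 5]
After 5 (swap(5, 2)): [3, 2, 5, 4, 1, 0]
After 6 (swap(4, 0)): [1, 2, 5, 4, 3, 0]
After 7 (swap(2, 1)): [1, 5, 2, 4, 3, 0]
After 8 (swap(1, 5)): [1, 0, 2, 4, 3, 5]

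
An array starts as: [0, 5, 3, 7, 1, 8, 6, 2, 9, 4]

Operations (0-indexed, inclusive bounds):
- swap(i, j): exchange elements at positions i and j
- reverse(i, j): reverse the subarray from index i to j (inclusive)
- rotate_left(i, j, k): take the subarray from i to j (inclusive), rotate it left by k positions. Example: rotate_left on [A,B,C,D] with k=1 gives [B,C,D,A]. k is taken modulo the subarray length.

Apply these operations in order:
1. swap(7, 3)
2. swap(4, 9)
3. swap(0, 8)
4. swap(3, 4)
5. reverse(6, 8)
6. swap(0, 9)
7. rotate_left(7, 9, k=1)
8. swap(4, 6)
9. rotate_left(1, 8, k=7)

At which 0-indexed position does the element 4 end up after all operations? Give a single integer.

Answer: 4

Derivation:
After 1 (swap(7, 3)): [0, 5, 3, 2, 1, 8, 6, 7, 9, 4]
After 2 (swap(4, 9)): [0, 5, 3, 2, 4, 8, 6, 7, 9, 1]
After 3 (swap(0, 8)): [9, 5, 3, 2, 4, 8, 6, 7, 0, 1]
After 4 (swap(3, 4)): [9, 5, 3, 4, 2, 8, 6, 7, 0, 1]
After 5 (reverse(6, 8)): [9, 5, 3, 4, 2, 8, 0, 7, 6, 1]
After 6 (swap(0, 9)): [1, 5, 3, 4, 2, 8, 0, 7, 6, 9]
After 7 (rotate_left(7, 9, k=1)): [1, 5, 3, 4, 2, 8, 0, 6, 9, 7]
After 8 (swap(4, 6)): [1, 5, 3, 4, 0, 8, 2, 6, 9, 7]
After 9 (rotate_left(1, 8, k=7)): [1, 9, 5, 3, 4, 0, 8, 2, 6, 7]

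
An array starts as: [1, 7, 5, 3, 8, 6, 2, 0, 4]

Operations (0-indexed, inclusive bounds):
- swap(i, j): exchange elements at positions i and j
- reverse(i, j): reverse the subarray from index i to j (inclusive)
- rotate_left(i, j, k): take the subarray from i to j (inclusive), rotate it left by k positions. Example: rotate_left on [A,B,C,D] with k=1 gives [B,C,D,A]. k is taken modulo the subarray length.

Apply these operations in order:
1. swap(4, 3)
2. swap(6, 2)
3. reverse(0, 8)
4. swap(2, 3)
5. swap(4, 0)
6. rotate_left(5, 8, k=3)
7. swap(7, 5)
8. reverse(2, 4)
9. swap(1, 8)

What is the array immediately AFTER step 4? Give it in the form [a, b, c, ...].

After 1 (swap(4, 3)): [1, 7, 5, 8, 3, 6, 2, 0, 4]
After 2 (swap(6, 2)): [1, 7, 2, 8, 3, 6, 5, 0, 4]
After 3 (reverse(0, 8)): [4, 0, 5, 6, 3, 8, 2, 7, 1]
After 4 (swap(2, 3)): [4, 0, 6, 5, 3, 8, 2, 7, 1]

Answer: [4, 0, 6, 5, 3, 8, 2, 7, 1]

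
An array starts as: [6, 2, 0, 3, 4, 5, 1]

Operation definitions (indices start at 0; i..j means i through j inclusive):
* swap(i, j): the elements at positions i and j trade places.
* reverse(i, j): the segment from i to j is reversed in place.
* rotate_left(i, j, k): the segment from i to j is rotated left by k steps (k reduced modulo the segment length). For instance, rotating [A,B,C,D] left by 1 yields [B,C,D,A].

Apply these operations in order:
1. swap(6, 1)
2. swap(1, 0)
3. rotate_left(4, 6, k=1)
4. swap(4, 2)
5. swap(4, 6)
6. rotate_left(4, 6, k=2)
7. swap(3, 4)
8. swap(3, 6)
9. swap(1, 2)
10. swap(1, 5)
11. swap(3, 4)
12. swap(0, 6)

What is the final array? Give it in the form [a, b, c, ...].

After 1 (swap(6, 1)): [6, 1, 0, 3, 4, 5, 2]
After 2 (swap(1, 0)): [1, 6, 0, 3, 4, 5, 2]
After 3 (rotate_left(4, 6, k=1)): [1, 6, 0, 3, 5, 2, 4]
After 4 (swap(4, 2)): [1, 6, 5, 3, 0, 2, 4]
After 5 (swap(4, 6)): [1, 6, 5, 3, 4, 2, 0]
After 6 (rotate_left(4, 6, k=2)): [1, 6, 5, 3, 0, 4, 2]
After 7 (swap(3, 4)): [1, 6, 5, 0, 3, 4, 2]
After 8 (swap(3, 6)): [1, 6, 5, 2, 3, 4, 0]
After 9 (swap(1, 2)): [1, 5, 6, 2, 3, 4, 0]
After 10 (swap(1, 5)): [1, 4, 6, 2, 3, 5, 0]
After 11 (swap(3, 4)): [1, 4, 6, 3, 2, 5, 0]
After 12 (swap(0, 6)): [0, 4, 6, 3, 2, 5, 1]

Answer: [0, 4, 6, 3, 2, 5, 1]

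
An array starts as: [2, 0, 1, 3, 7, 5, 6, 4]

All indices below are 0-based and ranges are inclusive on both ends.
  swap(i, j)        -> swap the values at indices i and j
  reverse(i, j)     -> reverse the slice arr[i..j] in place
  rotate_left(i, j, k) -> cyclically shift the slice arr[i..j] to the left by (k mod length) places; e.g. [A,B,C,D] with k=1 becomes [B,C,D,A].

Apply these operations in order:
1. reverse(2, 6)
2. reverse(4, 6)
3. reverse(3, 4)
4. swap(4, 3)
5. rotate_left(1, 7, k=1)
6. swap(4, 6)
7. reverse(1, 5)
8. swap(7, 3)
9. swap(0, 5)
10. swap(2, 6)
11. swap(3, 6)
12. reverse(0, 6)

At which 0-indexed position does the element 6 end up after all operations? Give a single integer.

After 1 (reverse(2, 6)): [2, 0, 6, 5, 7, 3, 1, 4]
After 2 (reverse(4, 6)): [2, 0, 6, 5, 1, 3, 7, 4]
After 3 (reverse(3, 4)): [2, 0, 6, 1, 5, 3, 7, 4]
After 4 (swap(4, 3)): [2, 0, 6, 5, 1, 3, 7, 4]
After 5 (rotate_left(1, 7, k=1)): [2, 6, 5, 1, 3, 7, 4, 0]
After 6 (swap(4, 6)): [2, 6, 5, 1, 4, 7, 3, 0]
After 7 (reverse(1, 5)): [2, 7, 4, 1, 5, 6, 3, 0]
After 8 (swap(7, 3)): [2, 7, 4, 0, 5, 6, 3, 1]
After 9 (swap(0, 5)): [6, 7, 4, 0, 5, 2, 3, 1]
After 10 (swap(2, 6)): [6, 7, 3, 0, 5, 2, 4, 1]
After 11 (swap(3, 6)): [6, 7, 3, 4, 5, 2, 0, 1]
After 12 (reverse(0, 6)): [0, 2, 5, 4, 3, 7, 6, 1]

Answer: 6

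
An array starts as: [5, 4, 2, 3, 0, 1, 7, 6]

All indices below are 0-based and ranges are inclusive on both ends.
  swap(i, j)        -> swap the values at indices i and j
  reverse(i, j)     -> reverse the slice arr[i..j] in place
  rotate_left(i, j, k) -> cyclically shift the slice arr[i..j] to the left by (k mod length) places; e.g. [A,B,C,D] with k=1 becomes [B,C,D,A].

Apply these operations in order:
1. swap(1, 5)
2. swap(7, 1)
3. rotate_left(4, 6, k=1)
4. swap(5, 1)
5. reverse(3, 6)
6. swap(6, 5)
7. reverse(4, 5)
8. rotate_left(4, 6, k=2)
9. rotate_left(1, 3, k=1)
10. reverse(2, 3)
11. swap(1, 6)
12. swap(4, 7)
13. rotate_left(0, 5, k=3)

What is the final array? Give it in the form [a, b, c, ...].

After 1 (swap(1, 5)): [5, 1, 2, 3, 0, 4, 7, 6]
After 2 (swap(7, 1)): [5, 6, 2, 3, 0, 4, 7, 1]
After 3 (rotate_left(4, 6, k=1)): [5, 6, 2, 3, 4, 7, 0, 1]
After 4 (swap(5, 1)): [5, 7, 2, 3, 4, 6, 0, 1]
After 5 (reverse(3, 6)): [5, 7, 2, 0, 6, 4, 3, 1]
After 6 (swap(6, 5)): [5, 7, 2, 0, 6, 3, 4, 1]
After 7 (reverse(4, 5)): [5, 7, 2, 0, 3, 6, 4, 1]
After 8 (rotate_left(4, 6, k=2)): [5, 7, 2, 0, 4, 3, 6, 1]
After 9 (rotate_left(1, 3, k=1)): [5, 2, 0, 7, 4, 3, 6, 1]
After 10 (reverse(2, 3)): [5, 2, 7, 0, 4, 3, 6, 1]
After 11 (swap(1, 6)): [5, 6, 7, 0, 4, 3, 2, 1]
After 12 (swap(4, 7)): [5, 6, 7, 0, 1, 3, 2, 4]
After 13 (rotate_left(0, 5, k=3)): [0, 1, 3, 5, 6, 7, 2, 4]

Answer: [0, 1, 3, 5, 6, 7, 2, 4]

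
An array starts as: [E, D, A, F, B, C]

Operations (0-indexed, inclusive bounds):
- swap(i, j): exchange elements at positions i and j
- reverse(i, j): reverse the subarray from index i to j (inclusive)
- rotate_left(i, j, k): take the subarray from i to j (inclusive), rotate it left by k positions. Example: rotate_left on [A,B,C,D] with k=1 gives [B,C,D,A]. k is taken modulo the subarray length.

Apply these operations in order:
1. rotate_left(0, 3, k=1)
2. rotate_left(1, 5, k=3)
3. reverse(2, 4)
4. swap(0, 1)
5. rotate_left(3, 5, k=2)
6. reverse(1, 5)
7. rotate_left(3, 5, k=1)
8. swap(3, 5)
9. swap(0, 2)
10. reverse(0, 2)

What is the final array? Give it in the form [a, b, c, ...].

After 1 (rotate_left(0, 3, k=1)): [D, A, F, E, B, C]
After 2 (rotate_left(1, 5, k=3)): [D, B, C, A, F, E]
After 3 (reverse(2, 4)): [D, B, F, A, C, E]
After 4 (swap(0, 1)): [B, D, F, A, C, E]
After 5 (rotate_left(3, 5, k=2)): [B, D, F, E, A, C]
After 6 (reverse(1, 5)): [B, C, A, E, F, D]
After 7 (rotate_left(3, 5, k=1)): [B, C, A, F, D, E]
After 8 (swap(3, 5)): [B, C, A, E, D, F]
After 9 (swap(0, 2)): [A, C, B, E, D, F]
After 10 (reverse(0, 2)): [B, C, A, E, D, F]

Answer: [B, C, A, E, D, F]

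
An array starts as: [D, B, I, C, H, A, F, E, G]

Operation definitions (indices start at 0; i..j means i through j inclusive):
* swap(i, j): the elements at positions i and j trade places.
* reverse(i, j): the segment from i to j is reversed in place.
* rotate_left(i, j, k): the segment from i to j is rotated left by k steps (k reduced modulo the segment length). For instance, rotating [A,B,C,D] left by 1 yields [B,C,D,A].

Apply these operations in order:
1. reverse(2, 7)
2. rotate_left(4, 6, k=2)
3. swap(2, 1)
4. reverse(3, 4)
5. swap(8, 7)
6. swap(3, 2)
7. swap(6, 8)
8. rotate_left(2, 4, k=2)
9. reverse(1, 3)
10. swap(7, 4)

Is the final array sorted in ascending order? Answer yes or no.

After 1 (reverse(2, 7)): [D, B, E, F, A, H, C, I, G]
After 2 (rotate_left(4, 6, k=2)): [D, B, E, F, C, A, H, I, G]
After 3 (swap(2, 1)): [D, E, B, F, C, A, H, I, G]
After 4 (reverse(3, 4)): [D, E, B, C, F, A, H, I, G]
After 5 (swap(8, 7)): [D, E, B, C, F, A, H, G, I]
After 6 (swap(3, 2)): [D, E, C, B, F, A, H, G, I]
After 7 (swap(6, 8)): [D, E, C, B, F, A, I, G, H]
After 8 (rotate_left(2, 4, k=2)): [D, E, F, C, B, A, I, G, H]
After 9 (reverse(1, 3)): [D, C, F, E, B, A, I, G, H]
After 10 (swap(7, 4)): [D, C, F, E, G, A, I, B, H]

Answer: no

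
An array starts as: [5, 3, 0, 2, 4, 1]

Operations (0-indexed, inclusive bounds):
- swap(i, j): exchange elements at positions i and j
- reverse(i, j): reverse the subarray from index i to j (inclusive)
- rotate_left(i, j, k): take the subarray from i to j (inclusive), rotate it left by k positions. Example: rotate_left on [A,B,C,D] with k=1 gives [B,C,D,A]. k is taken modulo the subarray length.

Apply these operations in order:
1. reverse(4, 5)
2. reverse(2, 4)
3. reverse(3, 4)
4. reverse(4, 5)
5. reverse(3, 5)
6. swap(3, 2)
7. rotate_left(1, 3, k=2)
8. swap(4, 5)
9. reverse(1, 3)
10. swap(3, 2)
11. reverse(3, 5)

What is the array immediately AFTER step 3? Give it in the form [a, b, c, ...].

Answer: [5, 3, 1, 0, 2, 4]

Derivation:
After 1 (reverse(4, 5)): [5, 3, 0, 2, 1, 4]
After 2 (reverse(2, 4)): [5, 3, 1, 2, 0, 4]
After 3 (reverse(3, 4)): [5, 3, 1, 0, 2, 4]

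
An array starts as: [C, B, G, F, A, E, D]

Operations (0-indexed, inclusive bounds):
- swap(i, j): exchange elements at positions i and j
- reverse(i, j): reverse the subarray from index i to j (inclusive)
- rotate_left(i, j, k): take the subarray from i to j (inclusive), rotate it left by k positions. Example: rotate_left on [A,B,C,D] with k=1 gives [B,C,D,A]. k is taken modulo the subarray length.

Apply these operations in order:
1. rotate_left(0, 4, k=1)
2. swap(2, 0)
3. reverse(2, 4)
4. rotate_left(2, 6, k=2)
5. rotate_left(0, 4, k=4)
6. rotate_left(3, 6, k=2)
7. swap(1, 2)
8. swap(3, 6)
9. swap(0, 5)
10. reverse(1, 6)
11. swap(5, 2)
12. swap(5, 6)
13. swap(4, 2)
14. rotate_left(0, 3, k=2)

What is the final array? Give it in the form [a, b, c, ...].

After 1 (rotate_left(0, 4, k=1)): [B, G, F, A, C, E, D]
After 2 (swap(2, 0)): [F, G, B, A, C, E, D]
After 3 (reverse(2, 4)): [F, G, C, A, B, E, D]
After 4 (rotate_left(2, 6, k=2)): [F, G, B, E, D, C, A]
After 5 (rotate_left(0, 4, k=4)): [D, F, G, B, E, C, A]
After 6 (rotate_left(3, 6, k=2)): [D, F, G, C, A, B, E]
After 7 (swap(1, 2)): [D, G, F, C, A, B, E]
After 8 (swap(3, 6)): [D, G, F, E, A, B, C]
After 9 (swap(0, 5)): [B, G, F, E, A, D, C]
After 10 (reverse(1, 6)): [B, C, D, A, E, F, G]
After 11 (swap(5, 2)): [B, C, F, A, E, D, G]
After 12 (swap(5, 6)): [B, C, F, A, E, G, D]
After 13 (swap(4, 2)): [B, C, E, A, F, G, D]
After 14 (rotate_left(0, 3, k=2)): [E, A, B, C, F, G, D]

Answer: [E, A, B, C, F, G, D]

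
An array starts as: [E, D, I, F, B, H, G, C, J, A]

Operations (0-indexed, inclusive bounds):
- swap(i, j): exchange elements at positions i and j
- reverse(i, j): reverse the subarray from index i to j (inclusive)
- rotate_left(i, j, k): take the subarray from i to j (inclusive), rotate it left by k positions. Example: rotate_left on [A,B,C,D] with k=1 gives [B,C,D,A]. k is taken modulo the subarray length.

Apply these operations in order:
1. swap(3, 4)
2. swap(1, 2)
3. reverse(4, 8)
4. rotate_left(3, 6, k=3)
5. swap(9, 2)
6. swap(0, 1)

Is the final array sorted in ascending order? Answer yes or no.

Answer: no

Derivation:
After 1 (swap(3, 4)): [E, D, I, B, F, H, G, C, J, A]
After 2 (swap(1, 2)): [E, I, D, B, F, H, G, C, J, A]
After 3 (reverse(4, 8)): [E, I, D, B, J, C, G, H, F, A]
After 4 (rotate_left(3, 6, k=3)): [E, I, D, G, B, J, C, H, F, A]
After 5 (swap(9, 2)): [E, I, A, G, B, J, C, H, F, D]
After 6 (swap(0, 1)): [I, E, A, G, B, J, C, H, F, D]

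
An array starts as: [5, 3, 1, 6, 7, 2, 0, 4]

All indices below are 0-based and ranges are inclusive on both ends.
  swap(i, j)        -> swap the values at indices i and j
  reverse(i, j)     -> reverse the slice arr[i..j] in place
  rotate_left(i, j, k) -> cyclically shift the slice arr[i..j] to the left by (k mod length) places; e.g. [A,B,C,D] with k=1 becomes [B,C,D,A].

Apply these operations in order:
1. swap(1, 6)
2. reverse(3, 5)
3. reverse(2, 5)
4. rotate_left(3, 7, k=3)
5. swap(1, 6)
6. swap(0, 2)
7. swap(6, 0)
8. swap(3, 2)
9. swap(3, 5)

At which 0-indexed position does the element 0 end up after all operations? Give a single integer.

Answer: 0

Derivation:
After 1 (swap(1, 6)): [5, 0, 1, 6, 7, 2, 3, 4]
After 2 (reverse(3, 5)): [5, 0, 1, 2, 7, 6, 3, 4]
After 3 (reverse(2, 5)): [5, 0, 6, 7, 2, 1, 3, 4]
After 4 (rotate_left(3, 7, k=3)): [5, 0, 6, 3, 4, 7, 2, 1]
After 5 (swap(1, 6)): [5, 2, 6, 3, 4, 7, 0, 1]
After 6 (swap(0, 2)): [6, 2, 5, 3, 4, 7, 0, 1]
After 7 (swap(6, 0)): [0, 2, 5, 3, 4, 7, 6, 1]
After 8 (swap(3, 2)): [0, 2, 3, 5, 4, 7, 6, 1]
After 9 (swap(3, 5)): [0, 2, 3, 7, 4, 5, 6, 1]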